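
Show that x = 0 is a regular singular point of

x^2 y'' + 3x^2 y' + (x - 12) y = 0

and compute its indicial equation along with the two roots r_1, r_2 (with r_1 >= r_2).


Divide by x^2 to reach normal form y'' + P_1(x) y' + P_2(x) y = 0 with P_1(x) = 3 and P_2(x) = 1/x - 12/x^2.
x = 0 is a singular point because the y-coefficient 1/x - 12/x^2 has a pole at x = 0.
It is a regular singular point because x P_1(x) = p(x) = 3x and x^2 P_2(x) = q(x) = x - 12 are polynomials, hence analytic at x = 0.
p(0) = 0,  q(0) = -12.
Indicial equation: r(r-1) + p(0) r + q(0) = 0, i.e. r^2 + (p(0) - 1) r + q(0) = 0, i.e. r^2 - 1 r - 12 = 0.
Discriminant: (-1)^2 - 4(-12) = 49, so r = (1 ± 7)/2.
Solving: r_1 = 4, r_2 = -3.

indicial: r^2 - 1 r - 12 = 0; roots r_1 = 4, r_2 = -3


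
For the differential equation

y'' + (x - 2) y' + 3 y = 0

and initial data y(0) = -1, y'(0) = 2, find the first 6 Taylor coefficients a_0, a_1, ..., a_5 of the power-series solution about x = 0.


Ansatz: y(x) = sum_{n>=0} a_n x^n, so y'(x) = sum_{n>=1} n a_n x^(n-1) and y''(x) = sum_{n>=2} n(n-1) a_n x^(n-2).
Substitute into P(x) y'' + Q(x) y' + R(x) y = 0 with P(x) = 1, Q(x) = x - 2, R(x) = 3, and match powers of x.
Initial conditions: a_0 = -1, a_1 = 2.
Setting the coefficient of each power of x to zero and solving order by order (substituting the coefficients already found):
  x^0: 2 a_2 - 2 a_1 + 3 a_0 = 0  ->  2 a_2 = 2 a_1 - 3 a_0 = 7  ->  a_2 = 7/2
  x^1: 6 a_3 - 4 a_2 + 4 a_1 = 0  ->  6 a_3 = 4 a_2 - 4 a_1 = 6  ->  a_3 = 1
  x^2: 12 a_4 - 6 a_3 + 5 a_2 = 0  ->  12 a_4 = 6 a_3 - 5 a_2 = -23/2  ->  a_4 = -23/24
  x^3: 20 a_5 - 8 a_4 + 6 a_3 = 0  ->  20 a_5 = 8 a_4 - 6 a_3 = -41/3  ->  a_5 = -41/60
Truncated series: y(x) = -1 + 2 x + (7/2) x^2 + x^3 - (23/24) x^4 - (41/60) x^5 + O(x^6).

a_0 = -1; a_1 = 2; a_2 = 7/2; a_3 = 1; a_4 = -23/24; a_5 = -41/60


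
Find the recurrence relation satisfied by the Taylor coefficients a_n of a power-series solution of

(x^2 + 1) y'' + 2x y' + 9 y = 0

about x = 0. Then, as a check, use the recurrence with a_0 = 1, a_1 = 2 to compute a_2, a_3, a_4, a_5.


Substitute y = sum_n a_n x^n.
(1 + 1 x^2) y'' contributes (n+2)(n+1) a_{n+2} + n(n-1) a_n at x^n.
2 x y'(x) contributes 2 n a_n at x^n.
9 y(x) contributes 9 a_n at x^n.
Matching x^n: (n+2)(n+1) a_{n+2} + (n(n-1) + 2 n + 9) a_n = 0.
Thus a_{n+2} = (-n(n-1) - 2 n - 9) / ((n+1)(n+2)) * a_n.

Check with a_0 = 1, a_1 = 2 (apply the recurrence for n = 0, 1, 2, 3): a_0 = 1, a_1 = 2, a_2 = -9/2, a_3 = -11/3, a_4 = 45/8, a_5 = 77/20.

a_(n+2) = (-n(n-1) - 2 n - 9) / ((n+1)(n+2)) * a_n; check: a_0 = 1, a_1 = 2, a_2 = -9/2, a_3 = -11/3, a_4 = 45/8, a_5 = 77/20


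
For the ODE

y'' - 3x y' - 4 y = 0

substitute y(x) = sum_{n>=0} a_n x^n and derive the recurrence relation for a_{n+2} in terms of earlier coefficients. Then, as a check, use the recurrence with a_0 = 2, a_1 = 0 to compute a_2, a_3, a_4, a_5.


Substitute y = sum_n a_n x^n.
y''(x) has coefficient (n+2)(n+1) a_{n+2} at x^n;
-3 x y'(x) has coefficient -3 n a_n at x^n (shift);
-4 y(x) has coefficient -4 a_n at x^n.
Matching x^n: (n+2)(n+1) a_{n+2} + (-3n - 4) a_n = 0.
Thus a_{n+2} = (3n + 4) / ((n+1)(n+2)) * a_n.

Check with a_0 = 2, a_1 = 0 (apply the recurrence for n = 0, 1, 2, 3): a_0 = 2, a_1 = 0, a_2 = 4, a_3 = 0, a_4 = 10/3, a_5 = 0.

a_(n+2) = (3n + 4) / ((n+1)(n+2)) * a_n; check: a_0 = 2, a_1 = 0, a_2 = 4, a_3 = 0, a_4 = 10/3, a_5 = 0


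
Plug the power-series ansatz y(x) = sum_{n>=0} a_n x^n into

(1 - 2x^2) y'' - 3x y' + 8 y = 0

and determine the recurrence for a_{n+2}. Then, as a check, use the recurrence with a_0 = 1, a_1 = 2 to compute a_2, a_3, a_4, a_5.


Substitute y = sum_n a_n x^n.
(1 - 2 x^2) y'' contributes (n+2)(n+1) a_{n+2} - 2 n(n-1) a_n at x^n.
-3 x y'(x) contributes -3 n a_n at x^n.
8 y(x) contributes 8 a_n at x^n.
Matching x^n: (n+2)(n+1) a_{n+2} + (-2 n(n-1) - 3 n + 8) a_n = 0.
Thus a_{n+2} = (2 n(n-1) + 3 n - 8) / ((n+1)(n+2)) * a_n.

Check with a_0 = 1, a_1 = 2 (apply the recurrence for n = 0, 1, 2, 3): a_0 = 1, a_1 = 2, a_2 = -4, a_3 = -5/3, a_4 = -2/3, a_5 = -13/12.

a_(n+2) = (2 n(n-1) + 3 n - 8) / ((n+1)(n+2)) * a_n; check: a_0 = 1, a_1 = 2, a_2 = -4, a_3 = -5/3, a_4 = -2/3, a_5 = -13/12


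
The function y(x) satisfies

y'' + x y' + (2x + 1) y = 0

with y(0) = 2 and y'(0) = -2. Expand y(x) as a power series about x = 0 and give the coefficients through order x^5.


Ansatz: y(x) = sum_{n>=0} a_n x^n, so y'(x) = sum_{n>=1} n a_n x^(n-1) and y''(x) = sum_{n>=2} n(n-1) a_n x^(n-2).
Substitute into P(x) y'' + Q(x) y' + R(x) y = 0 with P(x) = 1, Q(x) = x, R(x) = 2x + 1, and match powers of x.
Initial conditions: a_0 = 2, a_1 = -2.
Setting the coefficient of each power of x to zero and solving order by order (substituting the coefficients already found):
  x^0: 2 a_2 + a_0 = 0  ->  2 a_2 = -a_0 = -2  ->  a_2 = -1
  x^1: 6 a_3 + 2 a_1 + 2 a_0 = 0  ->  6 a_3 = -2 a_1 - 2 a_0 = 0  ->  a_3 = 0
  x^2: 12 a_4 + 3 a_2 + 2 a_1 = 0  ->  12 a_4 = -3 a_2 - 2 a_1 = 7  ->  a_4 = 7/12
  x^3: 20 a_5 + 4 a_3 + 2 a_2 = 0  ->  20 a_5 = -4 a_3 - 2 a_2 = 2  ->  a_5 = 1/10
Truncated series: y(x) = 2 - 2 x - x^2 + (7/12) x^4 + (1/10) x^5 + O(x^6).

a_0 = 2; a_1 = -2; a_2 = -1; a_3 = 0; a_4 = 7/12; a_5 = 1/10


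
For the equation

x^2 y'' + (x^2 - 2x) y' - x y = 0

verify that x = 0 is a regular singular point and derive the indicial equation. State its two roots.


Divide by x^2 to reach normal form y'' + P_1(x) y' + P_2(x) y = 0 with P_1(x) = 1 - 2/x and P_2(x) = -1/x.
x = 0 is a singular point because the y'-coefficient 1 - 2/x has a pole at x = 0 and the y-coefficient -1/x has a pole at x = 0.
It is a regular singular point because x P_1(x) = p(x) = x - 2 and x^2 P_2(x) = q(x) = -x are polynomials, hence analytic at x = 0.
p(0) = -2,  q(0) = 0.
Indicial equation: r(r-1) + p(0) r + q(0) = 0, i.e. r^2 + (p(0) - 1) r + q(0) = 0, i.e. r^2 - 3 r = 0.
Discriminant: (-3)^2 - 4(0) = 9, so r = (3 ± 3)/2.
Solving: r_1 = 3, r_2 = 0.

indicial: r^2 - 3 r = 0; roots r_1 = 3, r_2 = 0


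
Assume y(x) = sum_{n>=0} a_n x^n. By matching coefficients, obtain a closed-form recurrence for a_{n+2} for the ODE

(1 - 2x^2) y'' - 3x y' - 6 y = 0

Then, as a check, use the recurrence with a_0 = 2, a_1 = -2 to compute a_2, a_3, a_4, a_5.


Substitute y = sum_n a_n x^n.
(1 - 2 x^2) y'' contributes (n+2)(n+1) a_{n+2} - 2 n(n-1) a_n at x^n.
-3 x y'(x) contributes -3 n a_n at x^n.
-6 y(x) contributes -6 a_n at x^n.
Matching x^n: (n+2)(n+1) a_{n+2} + (-2 n(n-1) - 3 n - 6) a_n = 0.
Thus a_{n+2} = (2 n(n-1) + 3 n + 6) / ((n+1)(n+2)) * a_n.

Check with a_0 = 2, a_1 = -2 (apply the recurrence for n = 0, 1, 2, 3): a_0 = 2, a_1 = -2, a_2 = 6, a_3 = -3, a_4 = 8, a_5 = -81/20.

a_(n+2) = (2 n(n-1) + 3 n + 6) / ((n+1)(n+2)) * a_n; check: a_0 = 2, a_1 = -2, a_2 = 6, a_3 = -3, a_4 = 8, a_5 = -81/20


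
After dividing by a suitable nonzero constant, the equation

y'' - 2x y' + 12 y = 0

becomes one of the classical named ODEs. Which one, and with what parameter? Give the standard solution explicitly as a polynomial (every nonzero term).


The equation is already in a standard form:  y'' - 2x y' + 12 y = 0.
This matches the Hermite equation y'' - 2x y' + 2n y = 0 with 2n = 12, so n = 6; the polynomial solution is H_6(x).
With y = sum_k a_k x^k, matching x^k gives (k+2)(k+1) a_{k+2} = 2(k - n) a_k = 2(k - 6) a_k. The right side vanishes at k = 6, so the series with the parity of 6 terminates at degree 6.
Standard normalization: leading coefficient of H_n is 2^n, so a_6 = 2^6 = 64. Work downward with a_k = (k+1)(k+2) a_{k+2} / (2(k - n)):
  a_4 = (5)(6)(64) / (2(4 - 6)) = 1920/(-4) = -480
  a_2 = (3)(4)(-480) / (2(2 - 6)) = -5760/(-8) = 720
  a_0 = (1)(2)(720) / (2(0 - 6)) = 1440/(-12) = -120
Hence H_6(x) = 64 x^6 - 480 x^4 + 720 x^2 - 120.

H_6(x); series = 64 x^6 - 480 x^4 + 720 x^2 - 120


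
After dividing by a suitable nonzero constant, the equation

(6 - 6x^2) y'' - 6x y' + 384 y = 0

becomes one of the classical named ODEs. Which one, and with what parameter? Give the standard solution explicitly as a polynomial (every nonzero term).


All three coefficients share the factor 6; dividing through by 6 gives  (1 - x^2) y'' - x y' + 64 y = 0.
This matches the Chebyshev equation (1 - x^2) y'' - x y' + n^2 y = 0 (note the -x y' term, not -2x y') with n^2 = 64, so n = 8; the polynomial solution is T_8(x).
With y = sum_k a_k x^k, matching x^k gives (k+2)(k+1) a_{k+2} = (k^2 - n^2) a_k = (k - 8)(k + 8) a_k. The right side vanishes at k = 8, so the series with the parity of 8 terminates at degree 8.
Standard normalization: leading coefficient of T_n is 2^(n-1), so a_8 = 2^7 = 128. Work downward with a_k = (k+1)(k+2) a_{k+2} / ((k - 8)(k + 8)):
  a_6 = (7)(8)(128) / ((6 - 8)(6 + 8)) = 7168/(-28) = -256
  a_4 = (5)(6)(-256) / ((4 - 8)(4 + 8)) = -7680/(-48) = 160
  a_2 = (3)(4)(160) / ((2 - 8)(2 + 8)) = 1920/(-60) = -32
  a_0 = (1)(2)(-32) / ((0 - 8)(0 + 8)) = -64/(-64) = 1
Hence T_8(x) = 128 x^8 - 256 x^6 + 160 x^4 - 32 x^2 + 1.

T_8(x); series = 128 x^8 - 256 x^6 + 160 x^4 - 32 x^2 + 1


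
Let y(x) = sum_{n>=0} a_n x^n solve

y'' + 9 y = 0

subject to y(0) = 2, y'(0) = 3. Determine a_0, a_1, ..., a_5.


Ansatz: y(x) = sum_{n>=0} a_n x^n, so y'(x) = sum_{n>=1} n a_n x^(n-1) and y''(x) = sum_{n>=2} n(n-1) a_n x^(n-2).
Substitute into P(x) y'' + Q(x) y' + R(x) y = 0 with P(x) = 1, Q(x) = 0, R(x) = 9, and match powers of x.
Initial conditions: a_0 = 2, a_1 = 3.
Setting the coefficient of each power of x to zero and solving order by order (substituting the coefficients already found):
  x^0: 2 a_2 + 9 a_0 = 0  ->  2 a_2 = -9 a_0 = -18  ->  a_2 = -9
  x^1: 6 a_3 + 9 a_1 = 0  ->  6 a_3 = -9 a_1 = -27  ->  a_3 = -9/2
  x^2: 12 a_4 + 9 a_2 = 0  ->  12 a_4 = -9 a_2 = 81  ->  a_4 = 27/4
  x^3: 20 a_5 + 9 a_3 = 0  ->  20 a_5 = -9 a_3 = 81/2  ->  a_5 = 81/40
Truncated series: y(x) = 2 + 3 x - 9 x^2 - (9/2) x^3 + (27/4) x^4 + (81/40) x^5 + O(x^6).

a_0 = 2; a_1 = 3; a_2 = -9; a_3 = -9/2; a_4 = 27/4; a_5 = 81/40


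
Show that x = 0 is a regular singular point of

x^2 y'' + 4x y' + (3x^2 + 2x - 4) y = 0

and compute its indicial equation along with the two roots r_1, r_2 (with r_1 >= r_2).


Divide by x^2 to reach normal form y'' + P_1(x) y' + P_2(x) y = 0 with P_1(x) = 4/x and P_2(x) = 3 + 2/x - 4/x^2.
x = 0 is a singular point because the y'-coefficient 4/x has a pole at x = 0 and the y-coefficient 3 + 2/x - 4/x^2 has a pole at x = 0.
It is a regular singular point because x P_1(x) = p(x) = 4 and x^2 P_2(x) = q(x) = 3x^2 + 2x - 4 are polynomials, hence analytic at x = 0.
p(0) = 4,  q(0) = -4.
Indicial equation: r(r-1) + p(0) r + q(0) = 0, i.e. r^2 + (p(0) - 1) r + q(0) = 0, i.e. r^2 + 3 r - 4 = 0.
Discriminant: (3)^2 - 4(-4) = 25, so r = (-3 ± 5)/2.
Solving: r_1 = 1, r_2 = -4.

indicial: r^2 + 3 r - 4 = 0; roots r_1 = 1, r_2 = -4


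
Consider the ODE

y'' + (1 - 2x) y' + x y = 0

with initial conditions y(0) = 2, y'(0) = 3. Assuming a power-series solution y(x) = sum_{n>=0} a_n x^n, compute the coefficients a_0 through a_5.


Ansatz: y(x) = sum_{n>=0} a_n x^n, so y'(x) = sum_{n>=1} n a_n x^(n-1) and y''(x) = sum_{n>=2} n(n-1) a_n x^(n-2).
Substitute into P(x) y'' + Q(x) y' + R(x) y = 0 with P(x) = 1, Q(x) = 1 - 2x, R(x) = x, and match powers of x.
Initial conditions: a_0 = 2, a_1 = 3.
Setting the coefficient of each power of x to zero and solving order by order (substituting the coefficients already found):
  x^0: 2 a_2 + a_1 = 0  ->  2 a_2 = -a_1 = -3  ->  a_2 = -3/2
  x^1: 6 a_3 + 2 a_2 - 2 a_1 + a_0 = 0  ->  6 a_3 = -2 a_2 + 2 a_1 - a_0 = 7  ->  a_3 = 7/6
  x^2: 12 a_4 + 3 a_3 - 4 a_2 + a_1 = 0  ->  12 a_4 = -3 a_3 + 4 a_2 - a_1 = -25/2  ->  a_4 = -25/24
  x^3: 20 a_5 + 4 a_4 - 6 a_3 + a_2 = 0  ->  20 a_5 = -4 a_4 + 6 a_3 - a_2 = 38/3  ->  a_5 = 19/30
Truncated series: y(x) = 2 + 3 x - (3/2) x^2 + (7/6) x^3 - (25/24) x^4 + (19/30) x^5 + O(x^6).

a_0 = 2; a_1 = 3; a_2 = -3/2; a_3 = 7/6; a_4 = -25/24; a_5 = 19/30


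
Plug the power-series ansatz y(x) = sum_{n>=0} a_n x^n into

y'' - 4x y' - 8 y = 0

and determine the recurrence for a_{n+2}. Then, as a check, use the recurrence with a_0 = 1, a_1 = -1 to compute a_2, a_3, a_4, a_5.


Substitute y = sum_n a_n x^n.
y''(x) has coefficient (n+2)(n+1) a_{n+2} at x^n;
-4 x y'(x) has coefficient -4 n a_n at x^n (shift);
-8 y(x) has coefficient -8 a_n at x^n.
Matching x^n: (n+2)(n+1) a_{n+2} + (-4n - 8) a_n = 0.
Thus a_{n+2} = (4n + 8) / ((n+1)(n+2)) * a_n.

Check with a_0 = 1, a_1 = -1 (apply the recurrence for n = 0, 1, 2, 3): a_0 = 1, a_1 = -1, a_2 = 4, a_3 = -2, a_4 = 16/3, a_5 = -2.

a_(n+2) = (4n + 8) / ((n+1)(n+2)) * a_n; check: a_0 = 1, a_1 = -1, a_2 = 4, a_3 = -2, a_4 = 16/3, a_5 = -2


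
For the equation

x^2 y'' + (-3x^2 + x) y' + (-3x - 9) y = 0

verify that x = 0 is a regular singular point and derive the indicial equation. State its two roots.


Divide by x^2 to reach normal form y'' + P_1(x) y' + P_2(x) y = 0 with P_1(x) = -3 + 1/x and P_2(x) = -3/x - 9/x^2.
x = 0 is a singular point because the y'-coefficient -3 + 1/x has a pole at x = 0 and the y-coefficient -3/x - 9/x^2 has a pole at x = 0.
It is a regular singular point because x P_1(x) = p(x) = 1 - 3x and x^2 P_2(x) = q(x) = -3x - 9 are polynomials, hence analytic at x = 0.
p(0) = 1,  q(0) = -9.
Indicial equation: r(r-1) + p(0) r + q(0) = 0, i.e. r^2 + (p(0) - 1) r + q(0) = 0, i.e. r^2 - 9 = 0.
Discriminant: (0)^2 - 4(-9) = 36, so r = (0 ± 6)/2.
Solving: r_1 = 3, r_2 = -3.

indicial: r^2 - 9 = 0; roots r_1 = 3, r_2 = -3


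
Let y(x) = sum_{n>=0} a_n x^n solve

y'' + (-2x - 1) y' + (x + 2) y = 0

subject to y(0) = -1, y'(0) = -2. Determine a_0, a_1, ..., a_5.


Ansatz: y(x) = sum_{n>=0} a_n x^n, so y'(x) = sum_{n>=1} n a_n x^(n-1) and y''(x) = sum_{n>=2} n(n-1) a_n x^(n-2).
Substitute into P(x) y'' + Q(x) y' + R(x) y = 0 with P(x) = 1, Q(x) = -2x - 1, R(x) = x + 2, and match powers of x.
Initial conditions: a_0 = -1, a_1 = -2.
Setting the coefficient of each power of x to zero and solving order by order (substituting the coefficients already found):
  x^0: 2 a_2 - a_1 + 2 a_0 = 0  ->  2 a_2 = a_1 - 2 a_0 = 0  ->  a_2 = 0
  x^1: 6 a_3 - 2 a_2 + a_0 = 0  ->  6 a_3 = 2 a_2 - a_0 = 1  ->  a_3 = 1/6
  x^2: 12 a_4 - 3 a_3 - 2 a_2 + a_1 = 0  ->  12 a_4 = 3 a_3 + 2 a_2 - a_1 = 5/2  ->  a_4 = 5/24
  x^3: 20 a_5 - 4 a_4 - 4 a_3 + a_2 = 0  ->  20 a_5 = 4 a_4 + 4 a_3 - a_2 = 3/2  ->  a_5 = 3/40
Truncated series: y(x) = -1 - 2 x + (1/6) x^3 + (5/24) x^4 + (3/40) x^5 + O(x^6).

a_0 = -1; a_1 = -2; a_2 = 0; a_3 = 1/6; a_4 = 5/24; a_5 = 3/40


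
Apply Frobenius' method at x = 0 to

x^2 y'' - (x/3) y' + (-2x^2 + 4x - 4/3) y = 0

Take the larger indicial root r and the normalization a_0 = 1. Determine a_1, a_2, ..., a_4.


Write in Frobenius form y'' + (p(x)/x) y' + (q(x)/x^2) y = 0:
  p(x) = -1/3,  q(x) = -2x^2 + 4x - 4/3.
Indicial equation: r(r-1) + (-1/3) r + (-4/3) = 0 -> roots r_1 = 2, r_2 = -2/3.
Take r = r_1 = 2. Let y(x) = x^r sum_{n>=0} a_n x^n with a_0 = 1.
Substitute y = x^r sum a_n x^n and match x^{r+n}. The recurrence is
  D(n) a_n + 4 a_{n-1} - 2 a_{n-2} = 0,  where D(n) = (r+n)(r+n-1) + (-1/3)(r+n) + (-4/3).
  a_n = [-4 a_{n-1} + 2 a_{n-2}] / D(n).
Since the indicial polynomial factors as (r - r_1)(r - r_2), D(n) = (r_1 + n - r_1)(r_1 + n - r_2) = n(n + 8/3).
Evaluating step by step (a_0 = 1):
  n = 1: D(1) = 1(1 + 8/3) = 11/3; numerator = -4(1) = -4; a_1 = (-4)/(11/3) = -12/11
  n = 2: D(2) = 2(2 + 8/3) = 28/3; numerator = -4(-12/11) + 2(1) = 70/11; a_2 = (70/11)/(28/3) = 15/22
  n = 3: D(3) = 3(3 + 8/3) = 17; numerator = -4(15/22) + 2(-12/11) = -54/11; a_3 = (-54/11)/(17) = -54/187
  n = 4: D(4) = 4(4 + 8/3) = 80/3; numerator = -4(-54/187) + 2(15/22) = 471/187; a_4 = (471/187)/(80/3) = 1413/14960

r = 2; a_0 = 1; a_1 = -12/11; a_2 = 15/22; a_3 = -54/187; a_4 = 1413/14960


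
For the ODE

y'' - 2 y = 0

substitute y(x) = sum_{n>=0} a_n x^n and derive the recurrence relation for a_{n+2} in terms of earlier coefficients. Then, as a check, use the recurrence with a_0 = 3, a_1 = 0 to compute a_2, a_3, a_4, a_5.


Substitute y = sum_n a_n x^n into y'' + (const) y = 0.
y''(x) = sum_{n>=0} (n+2)(n+1) a_{n+2} x^n.
The ODE becomes sum_n [(n+2)(n+1) a_{n+2} - 2 a_n] x^n = 0.
Setting each coefficient to zero gives the recurrence:
  (n+2)(n+1) a_{n+2} - 2 a_n = 0,
  a_{n+2} = 2 / ((n+1)(n+2)) a_n.

Check with a_0 = 3, a_1 = 0 (apply the recurrence for n = 0, 1, 2, 3): a_0 = 3, a_1 = 0, a_2 = 3, a_3 = 0, a_4 = 1/2, a_5 = 0.

a_{n+2} = 2/((n+1)(n+2)) * a_n; check: a_0 = 3, a_1 = 0, a_2 = 3, a_3 = 0, a_4 = 1/2, a_5 = 0


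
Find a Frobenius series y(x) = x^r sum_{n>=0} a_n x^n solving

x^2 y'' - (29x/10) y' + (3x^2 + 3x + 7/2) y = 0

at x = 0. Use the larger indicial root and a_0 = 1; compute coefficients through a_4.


Write in Frobenius form y'' + (p(x)/x) y' + (q(x)/x^2) y = 0:
  p(x) = -29/10,  q(x) = 3x^2 + 3x + 7/2.
Indicial equation: r(r-1) + (-29/10) r + (7/2) = 0 -> roots r_1 = 5/2, r_2 = 7/5.
Take r = r_1 = 5/2. Let y(x) = x^r sum_{n>=0} a_n x^n with a_0 = 1.
Substitute y = x^r sum a_n x^n and match x^{r+n}. The recurrence is
  D(n) a_n + 3 a_{n-1} + 3 a_{n-2} = 0,  where D(n) = (r+n)(r+n-1) + (-29/10)(r+n) + (7/2).
  a_n = [-3 a_{n-1} - 3 a_{n-2}] / D(n).
Since the indicial polynomial factors as (r - r_1)(r - r_2), D(n) = (r_1 + n - r_1)(r_1 + n - r_2) = n(n + 11/10).
Evaluating step by step (a_0 = 1):
  n = 1: D(1) = 1(1 + 11/10) = 21/10; numerator = -3(1) = -3; a_1 = (-3)/(21/10) = -10/7
  n = 2: D(2) = 2(2 + 11/10) = 31/5; numerator = -3(-10/7) - 3(1) = 9/7; a_2 = (9/7)/(31/5) = 45/217
  n = 3: D(3) = 3(3 + 11/10) = 123/10; numerator = -3(45/217) - 3(-10/7) = 795/217; a_3 = (795/217)/(123/10) = 2650/8897
  n = 4: D(4) = 4(4 + 11/10) = 102/5; numerator = -3(2650/8897) - 3(45/217) = -435/287; a_4 = (-435/287)/(102/5) = -725/9758

r = 5/2; a_0 = 1; a_1 = -10/7; a_2 = 45/217; a_3 = 2650/8897; a_4 = -725/9758


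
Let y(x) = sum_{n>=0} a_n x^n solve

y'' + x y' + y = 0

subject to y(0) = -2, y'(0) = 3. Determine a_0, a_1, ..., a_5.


Ansatz: y(x) = sum_{n>=0} a_n x^n, so y'(x) = sum_{n>=1} n a_n x^(n-1) and y''(x) = sum_{n>=2} n(n-1) a_n x^(n-2).
Substitute into P(x) y'' + Q(x) y' + R(x) y = 0 with P(x) = 1, Q(x) = x, R(x) = 1, and match powers of x.
Initial conditions: a_0 = -2, a_1 = 3.
Setting the coefficient of each power of x to zero and solving order by order (substituting the coefficients already found):
  x^0: 2 a_2 + a_0 = 0  ->  2 a_2 = -a_0 = 2  ->  a_2 = 1
  x^1: 6 a_3 + 2 a_1 = 0  ->  6 a_3 = -2 a_1 = -6  ->  a_3 = -1
  x^2: 12 a_4 + 3 a_2 = 0  ->  12 a_4 = -3 a_2 = -3  ->  a_4 = -1/4
  x^3: 20 a_5 + 4 a_3 = 0  ->  20 a_5 = -4 a_3 = 4  ->  a_5 = 1/5
Truncated series: y(x) = -2 + 3 x + x^2 - x^3 - (1/4) x^4 + (1/5) x^5 + O(x^6).

a_0 = -2; a_1 = 3; a_2 = 1; a_3 = -1; a_4 = -1/4; a_5 = 1/5


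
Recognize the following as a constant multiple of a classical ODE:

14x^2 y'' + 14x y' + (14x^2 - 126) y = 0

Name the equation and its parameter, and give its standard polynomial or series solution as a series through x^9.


All three coefficients share the factor 14; dividing through by 14 gives  x^2 y'' + x y' + (x^2 - 9) y = 0.
This matches the Bessel equation x^2 y'' + x y' + (x^2 - nu^2) y = 0 with nu^2 = 9, so nu = 3; the solution bounded at x = 0 is J_3(x).
Frobenius at x = 0: indicial roots ±nu; for r = nu the recurrence k(k + 2nu) c_k = -c_{k-2} gives the standard series J_nu(x) = sum_{k>=0} (-1)^k / (k! (k+nu)!) (x/2)^(2k+nu). Evaluate the first 4 terms:
  k = 0: (-1)^0 / (0! * 3! * 2^3) x^3 = 1/(1*6*8) x^3 = (1/48) x^3
  k = 1: (-1)^1 / (1! * 4! * 2^5) x^5 = -1/(1*24*32) x^5 = (-1/768) x^5
  k = 2: (-1)^2 / (2! * 5! * 2^7) x^7 = 1/(2*120*128) x^7 = (1/30720) x^7
  k = 3: (-1)^3 / (3! * 6! * 2^9) x^9 = -1/(6*720*512) x^9 = (-1/2211840) x^9
Hence J_3(x) = -x^9/2211840 + x^7/30720 - x^5/768 + x^3/48 + ....

J_3(x); series = -x^9/2211840 + x^7/30720 - x^5/768 + x^3/48


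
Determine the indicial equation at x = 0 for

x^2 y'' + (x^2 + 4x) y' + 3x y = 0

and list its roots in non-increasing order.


Divide by x^2 to reach normal form y'' + P_1(x) y' + P_2(x) y = 0 with P_1(x) = 1 + 4/x and P_2(x) = 3/x.
x = 0 is a singular point because the y'-coefficient 1 + 4/x has a pole at x = 0 and the y-coefficient 3/x has a pole at x = 0.
It is a regular singular point because x P_1(x) = p(x) = x + 4 and x^2 P_2(x) = q(x) = 3x are polynomials, hence analytic at x = 0.
p(0) = 4,  q(0) = 0.
Indicial equation: r(r-1) + p(0) r + q(0) = 0, i.e. r^2 + (p(0) - 1) r + q(0) = 0, i.e. r^2 + 3 r = 0.
Discriminant: (3)^2 - 4(0) = 9, so r = (-3 ± 3)/2.
Solving: r_1 = 0, r_2 = -3.

indicial: r^2 + 3 r = 0; roots r_1 = 0, r_2 = -3


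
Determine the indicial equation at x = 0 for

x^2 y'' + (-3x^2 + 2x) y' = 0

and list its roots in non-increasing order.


Divide by x^2 to reach normal form y'' + P_1(x) y' + P_2(x) y = 0 with P_1(x) = -3 + 2/x and P_2(x) = 0.
x = 0 is a singular point because the y'-coefficient -3 + 2/x has a pole at x = 0.
It is a regular singular point because x P_1(x) = p(x) = 2 - 3x and x^2 P_2(x) = q(x) = 0 are polynomials, hence analytic at x = 0.
p(0) = 2,  q(0) = 0.
Indicial equation: r(r-1) + p(0) r + q(0) = 0, i.e. r^2 + (p(0) - 1) r + q(0) = 0, i.e. r^2 + 1 r = 0.
Discriminant: (1)^2 - 4(0) = 1, so r = (-1 ± 1)/2.
Solving: r_1 = 0, r_2 = -1.

indicial: r^2 + 1 r = 0; roots r_1 = 0, r_2 = -1


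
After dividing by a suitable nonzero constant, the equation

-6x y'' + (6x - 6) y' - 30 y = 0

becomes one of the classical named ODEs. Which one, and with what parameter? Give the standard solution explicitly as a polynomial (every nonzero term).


All three coefficients share the factor -6; dividing through by -6 gives  x y'' + (1 - x) y' + 5 y = 0.
This matches the Laguerre equation x y'' + (1 - x) y' + n y = 0 with n = 5; the polynomial solution is L_5(x).
With y = sum_k a_k x^k, matching x^k gives (k+1)k a_{k+1} + (k+1) a_{k+1} - k a_k + n a_k = 0, i.e. (k+1)^2 a_{k+1} = (k - n) a_k = (k - 5) a_k. The right side vanishes at k = 5, so the series terminates at degree 5.
Standard normalization L_n(0) = 1 gives a_0 = 1. Work upward with a_{k+1} = (k - 5) a_k / (k+1)^2:
  a_1 = (0 - 5)(1) / 1^2 = -5/1 = -5
  a_2 = (1 - 5)(-5) / 2^2 = 20/4 = 5
  a_3 = (2 - 5)(5) / 3^2 = -15/9 = -5/3
  a_4 = (3 - 5)(-5/3) / 4^2 = (10/3)/16 = 5/24
  a_5 = (4 - 5)(5/24) / 5^2 = (-5/24)/25 = -1/120
Hence L_5(x) = -x^5/120 + 5 x^4/24 - 5 x^3/3 + 5 x^2 - 5 x + 1.

L_5(x); series = -x^5/120 + 5 x^4/24 - 5 x^3/3 + 5 x^2 - 5 x + 1


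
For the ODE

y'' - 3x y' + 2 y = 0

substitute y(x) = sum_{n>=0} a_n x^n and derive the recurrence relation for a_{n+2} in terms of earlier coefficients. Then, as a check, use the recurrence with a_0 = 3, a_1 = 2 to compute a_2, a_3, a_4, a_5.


Substitute y = sum_n a_n x^n.
y''(x) has coefficient (n+2)(n+1) a_{n+2} at x^n;
-3 x y'(x) has coefficient -3 n a_n at x^n (shift);
2 y(x) has coefficient 2 a_n at x^n.
Matching x^n: (n+2)(n+1) a_{n+2} + (-3n + 2) a_n = 0.
Thus a_{n+2} = (3n - 2) / ((n+1)(n+2)) * a_n.

Check with a_0 = 3, a_1 = 2 (apply the recurrence for n = 0, 1, 2, 3): a_0 = 3, a_1 = 2, a_2 = -3, a_3 = 1/3, a_4 = -1, a_5 = 7/60.

a_(n+2) = (3n - 2) / ((n+1)(n+2)) * a_n; check: a_0 = 3, a_1 = 2, a_2 = -3, a_3 = 1/3, a_4 = -1, a_5 = 7/60


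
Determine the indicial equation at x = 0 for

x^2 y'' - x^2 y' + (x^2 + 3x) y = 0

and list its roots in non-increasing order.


Divide by x^2 to reach normal form y'' + P_1(x) y' + P_2(x) y = 0 with P_1(x) = -1 and P_2(x) = 1 + 3/x.
x = 0 is a singular point because the y-coefficient 1 + 3/x has a pole at x = 0.
It is a regular singular point because x P_1(x) = p(x) = -x and x^2 P_2(x) = q(x) = x^2 + 3x are polynomials, hence analytic at x = 0.
p(0) = 0,  q(0) = 0.
Indicial equation: r(r-1) + p(0) r + q(0) = 0, i.e. r^2 + (p(0) - 1) r + q(0) = 0, i.e. r^2 - 1 r = 0.
Discriminant: (-1)^2 - 4(0) = 1, so r = (1 ± 1)/2.
Solving: r_1 = 1, r_2 = 0.

indicial: r^2 - 1 r = 0; roots r_1 = 1, r_2 = 0


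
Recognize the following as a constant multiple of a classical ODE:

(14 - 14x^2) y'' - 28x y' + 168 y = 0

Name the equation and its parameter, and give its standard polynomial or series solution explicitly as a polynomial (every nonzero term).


All three coefficients share the factor 14; dividing through by 14 gives  (1 - x^2) y'' - 2x y' + 12 y = 0.
This matches the Legendre equation (1 - x^2) y'' - 2x y' + n(n+1) y = 0 (note the -2x y' term) with n(n+1) = 12, so n = 3; the polynomial solution is P_3(x).
With y = sum_k a_k x^k, matching x^k gives (k+2)(k+1) a_{k+2} = [k(k+1) - n(n+1)] a_k = (k - 3)(k + 4) a_k. The right side vanishes at k = 3, so the series with the parity of 3 terminates at degree 3.
Standard normalization (P_n(1) = 1): leading coefficient (2n)!/(2^n (n!)^2) = 720/(8*36) = 5/2, so a_3 = 5/2. Work downward with a_k = (k+1)(k+2) a_{k+2} / ((k - 3)(k + 4)):
  a_1 = (2)(3)(5/2) / ((1 - 3)(1 + 4)) = 15/(-10) = -3/2
Hence P_3(x) = 5 x^3/2 - 3 x/2.

P_3(x); series = 5 x^3/2 - 3 x/2


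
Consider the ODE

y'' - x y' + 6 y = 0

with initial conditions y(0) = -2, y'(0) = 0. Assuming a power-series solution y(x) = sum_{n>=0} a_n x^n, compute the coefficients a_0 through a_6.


Ansatz: y(x) = sum_{n>=0} a_n x^n, so y'(x) = sum_{n>=1} n a_n x^(n-1) and y''(x) = sum_{n>=2} n(n-1) a_n x^(n-2).
Substitute into P(x) y'' + Q(x) y' + R(x) y = 0 with P(x) = 1, Q(x) = -x, R(x) = 6, and match powers of x.
Initial conditions: a_0 = -2, a_1 = 0.
Setting the coefficient of each power of x to zero and solving order by order (substituting the coefficients already found):
  x^0: 2 a_2 + 6 a_0 = 0  ->  2 a_2 = -6 a_0 = 12  ->  a_2 = 6
  x^1: 6 a_3 + 5 a_1 = 0  ->  6 a_3 = -5 a_1 = 0  ->  a_3 = 0
  x^2: 12 a_4 + 4 a_2 = 0  ->  12 a_4 = -4 a_2 = -24  ->  a_4 = -2
  x^3: 20 a_5 + 3 a_3 = 0  ->  20 a_5 = -3 a_3 = 0  ->  a_5 = 0
  x^4: 30 a_6 + 2 a_4 = 0  ->  30 a_6 = -2 a_4 = 4  ->  a_6 = 2/15
Truncated series: y(x) = -2 + 6 x^2 - 2 x^4 + (2/15) x^6 + O(x^7).

a_0 = -2; a_1 = 0; a_2 = 6; a_3 = 0; a_4 = -2; a_5 = 0; a_6 = 2/15


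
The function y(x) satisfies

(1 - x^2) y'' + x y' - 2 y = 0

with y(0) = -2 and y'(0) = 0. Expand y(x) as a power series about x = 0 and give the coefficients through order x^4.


Ansatz: y(x) = sum_{n>=0} a_n x^n, so y'(x) = sum_{n>=1} n a_n x^(n-1) and y''(x) = sum_{n>=2} n(n-1) a_n x^(n-2).
Substitute into P(x) y'' + Q(x) y' + R(x) y = 0 with P(x) = 1 - x^2, Q(x) = x, R(x) = -2, and match powers of x.
Initial conditions: a_0 = -2, a_1 = 0.
Setting the coefficient of each power of x to zero and solving order by order (substituting the coefficients already found):
  x^0: 2 a_2 - 2 a_0 = 0  ->  2 a_2 = 2 a_0 = -4  ->  a_2 = -2
  x^1: 6 a_3 - a_1 = 0  ->  6 a_3 = a_1 = 0  ->  a_3 = 0
  x^2: 12 a_4 - 2 a_2 = 0  ->  12 a_4 = 2 a_2 = -4  ->  a_4 = -1/3
Truncated series: y(x) = -2 - 2 x^2 - (1/3) x^4 + O(x^5).

a_0 = -2; a_1 = 0; a_2 = -2; a_3 = 0; a_4 = -1/3


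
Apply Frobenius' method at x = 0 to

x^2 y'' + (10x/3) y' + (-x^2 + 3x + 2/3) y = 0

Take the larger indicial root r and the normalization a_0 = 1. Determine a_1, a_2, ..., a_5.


Write in Frobenius form y'' + (p(x)/x) y' + (q(x)/x^2) y = 0:
  p(x) = 10/3,  q(x) = -x^2 + 3x + 2/3.
Indicial equation: r(r-1) + (10/3) r + (2/3) = 0 -> roots r_1 = -1/3, r_2 = -2.
Take r = r_1 = -1/3. Let y(x) = x^r sum_{n>=0} a_n x^n with a_0 = 1.
Substitute y = x^r sum a_n x^n and match x^{r+n}. The recurrence is
  D(n) a_n + 3 a_{n-1} - 1 a_{n-2} = 0,  where D(n) = (r+n)(r+n-1) + (10/3)(r+n) + (2/3).
  a_n = [-3 a_{n-1} + 1 a_{n-2}] / D(n).
Since the indicial polynomial factors as (r - r_1)(r - r_2), D(n) = (r_1 + n - r_1)(r_1 + n - r_2) = n(n + 5/3).
Evaluating step by step (a_0 = 1):
  n = 1: D(1) = 1(1 + 5/3) = 8/3; numerator = -3(1) = -3; a_1 = (-3)/(8/3) = -9/8
  n = 2: D(2) = 2(2 + 5/3) = 22/3; numerator = -3(-9/8) + 1(1) = 35/8; a_2 = (35/8)/(22/3) = 105/176
  n = 3: D(3) = 3(3 + 5/3) = 14; numerator = -3(105/176) + 1(-9/8) = -513/176; a_3 = (-513/176)/(14) = -513/2464
  n = 4: D(4) = 4(4 + 5/3) = 68/3; numerator = -3(-513/2464) + 1(105/176) = 3009/2464; a_4 = (3009/2464)/(68/3) = 531/9856
  n = 5: D(5) = 5(5 + 5/3) = 100/3; numerator = -3(531/9856) + 1(-513/2464) = -3645/9856; a_5 = (-3645/9856)/(100/3) = -2187/197120

r = -1/3; a_0 = 1; a_1 = -9/8; a_2 = 105/176; a_3 = -513/2464; a_4 = 531/9856; a_5 = -2187/197120


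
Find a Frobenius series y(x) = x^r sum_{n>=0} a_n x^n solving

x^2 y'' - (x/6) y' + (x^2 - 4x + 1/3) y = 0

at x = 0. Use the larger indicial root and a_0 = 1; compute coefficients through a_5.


Write in Frobenius form y'' + (p(x)/x) y' + (q(x)/x^2) y = 0:
  p(x) = -1/6,  q(x) = x^2 - 4x + 1/3.
Indicial equation: r(r-1) + (-1/6) r + (1/3) = 0 -> roots r_1 = 2/3, r_2 = 1/2.
Take r = r_1 = 2/3. Let y(x) = x^r sum_{n>=0} a_n x^n with a_0 = 1.
Substitute y = x^r sum a_n x^n and match x^{r+n}. The recurrence is
  D(n) a_n - 4 a_{n-1} + 1 a_{n-2} = 0,  where D(n) = (r+n)(r+n-1) + (-1/6)(r+n) + (1/3).
  a_n = [4 a_{n-1} - 1 a_{n-2}] / D(n).
Since the indicial polynomial factors as (r - r_1)(r - r_2), D(n) = (r_1 + n - r_1)(r_1 + n - r_2) = n(n + 1/6).
Evaluating step by step (a_0 = 1):
  n = 1: D(1) = 1(1 + 1/6) = 7/6; numerator = 4(1) = 4; a_1 = (4)/(7/6) = 24/7
  n = 2: D(2) = 2(2 + 1/6) = 13/3; numerator = 4(24/7) - 1(1) = 89/7; a_2 = (89/7)/(13/3) = 267/91
  n = 3: D(3) = 3(3 + 1/6) = 19/2; numerator = 4(267/91) - 1(24/7) = 108/13; a_3 = (108/13)/(19/2) = 216/247
  n = 4: D(4) = 4(4 + 1/6) = 50/3; numerator = 4(216/247) - 1(267/91) = 75/133; a_4 = (75/133)/(50/3) = 9/266
  n = 5: D(5) = 5(5 + 1/6) = 155/6; numerator = 4(9/266) - 1(216/247) = -1278/1729; a_5 = (-1278/1729)/(155/6) = -7668/267995

r = 2/3; a_0 = 1; a_1 = 24/7; a_2 = 267/91; a_3 = 216/247; a_4 = 9/266; a_5 = -7668/267995


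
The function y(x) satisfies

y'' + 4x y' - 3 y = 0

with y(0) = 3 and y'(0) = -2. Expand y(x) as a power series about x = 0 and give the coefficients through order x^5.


Ansatz: y(x) = sum_{n>=0} a_n x^n, so y'(x) = sum_{n>=1} n a_n x^(n-1) and y''(x) = sum_{n>=2} n(n-1) a_n x^(n-2).
Substitute into P(x) y'' + Q(x) y' + R(x) y = 0 with P(x) = 1, Q(x) = 4x, R(x) = -3, and match powers of x.
Initial conditions: a_0 = 3, a_1 = -2.
Setting the coefficient of each power of x to zero and solving order by order (substituting the coefficients already found):
  x^0: 2 a_2 - 3 a_0 = 0  ->  2 a_2 = 3 a_0 = 9  ->  a_2 = 9/2
  x^1: 6 a_3 + a_1 = 0  ->  6 a_3 = -a_1 = 2  ->  a_3 = 1/3
  x^2: 12 a_4 + 5 a_2 = 0  ->  12 a_4 = -5 a_2 = -45/2  ->  a_4 = -15/8
  x^3: 20 a_5 + 9 a_3 = 0  ->  20 a_5 = -9 a_3 = -3  ->  a_5 = -3/20
Truncated series: y(x) = 3 - 2 x + (9/2) x^2 + (1/3) x^3 - (15/8) x^4 - (3/20) x^5 + O(x^6).

a_0 = 3; a_1 = -2; a_2 = 9/2; a_3 = 1/3; a_4 = -15/8; a_5 = -3/20


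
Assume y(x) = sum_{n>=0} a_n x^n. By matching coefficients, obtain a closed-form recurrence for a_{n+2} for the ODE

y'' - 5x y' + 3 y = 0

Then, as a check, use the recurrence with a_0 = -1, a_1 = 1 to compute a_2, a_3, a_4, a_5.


Substitute y = sum_n a_n x^n.
y''(x) has coefficient (n+2)(n+1) a_{n+2} at x^n;
-5 x y'(x) has coefficient -5 n a_n at x^n (shift);
3 y(x) has coefficient 3 a_n at x^n.
Matching x^n: (n+2)(n+1) a_{n+2} + (-5n + 3) a_n = 0.
Thus a_{n+2} = (5n - 3) / ((n+1)(n+2)) * a_n.

Check with a_0 = -1, a_1 = 1 (apply the recurrence for n = 0, 1, 2, 3): a_0 = -1, a_1 = 1, a_2 = 3/2, a_3 = 1/3, a_4 = 7/8, a_5 = 1/5.

a_(n+2) = (5n - 3) / ((n+1)(n+2)) * a_n; check: a_0 = -1, a_1 = 1, a_2 = 3/2, a_3 = 1/3, a_4 = 7/8, a_5 = 1/5


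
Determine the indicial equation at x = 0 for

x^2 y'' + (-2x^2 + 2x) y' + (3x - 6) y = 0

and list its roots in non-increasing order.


Divide by x^2 to reach normal form y'' + P_1(x) y' + P_2(x) y = 0 with P_1(x) = -2 + 2/x and P_2(x) = 3/x - 6/x^2.
x = 0 is a singular point because the y'-coefficient -2 + 2/x has a pole at x = 0 and the y-coefficient 3/x - 6/x^2 has a pole at x = 0.
It is a regular singular point because x P_1(x) = p(x) = 2 - 2x and x^2 P_2(x) = q(x) = 3x - 6 are polynomials, hence analytic at x = 0.
p(0) = 2,  q(0) = -6.
Indicial equation: r(r-1) + p(0) r + q(0) = 0, i.e. r^2 + (p(0) - 1) r + q(0) = 0, i.e. r^2 + 1 r - 6 = 0.
Discriminant: (1)^2 - 4(-6) = 25, so r = (-1 ± 5)/2.
Solving: r_1 = 2, r_2 = -3.

indicial: r^2 + 1 r - 6 = 0; roots r_1 = 2, r_2 = -3


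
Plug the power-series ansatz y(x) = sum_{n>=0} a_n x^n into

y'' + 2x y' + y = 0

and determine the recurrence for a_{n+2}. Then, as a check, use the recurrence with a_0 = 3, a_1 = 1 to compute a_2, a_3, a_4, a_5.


Substitute y = sum_n a_n x^n.
y''(x) has coefficient (n+2)(n+1) a_{n+2} at x^n;
2 x y'(x) has coefficient 2 n a_n at x^n (shift);
y(x) has coefficient 1 a_n at x^n.
Matching x^n: (n+2)(n+1) a_{n+2} + (2n + 1) a_n = 0.
Thus a_{n+2} = (-2n - 1) / ((n+1)(n+2)) * a_n.

Check with a_0 = 3, a_1 = 1 (apply the recurrence for n = 0, 1, 2, 3): a_0 = 3, a_1 = 1, a_2 = -3/2, a_3 = -1/2, a_4 = 5/8, a_5 = 7/40.

a_(n+2) = (-2n - 1) / ((n+1)(n+2)) * a_n; check: a_0 = 3, a_1 = 1, a_2 = -3/2, a_3 = -1/2, a_4 = 5/8, a_5 = 7/40


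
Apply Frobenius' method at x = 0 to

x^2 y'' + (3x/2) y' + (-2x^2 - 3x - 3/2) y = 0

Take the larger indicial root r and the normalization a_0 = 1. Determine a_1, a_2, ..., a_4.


Write in Frobenius form y'' + (p(x)/x) y' + (q(x)/x^2) y = 0:
  p(x) = 3/2,  q(x) = -2x^2 - 3x - 3/2.
Indicial equation: r(r-1) + (3/2) r + (-3/2) = 0 -> roots r_1 = 1, r_2 = -3/2.
Take r = r_1 = 1. Let y(x) = x^r sum_{n>=0} a_n x^n with a_0 = 1.
Substitute y = x^r sum a_n x^n and match x^{r+n}. The recurrence is
  D(n) a_n - 3 a_{n-1} - 2 a_{n-2} = 0,  where D(n) = (r+n)(r+n-1) + (3/2)(r+n) + (-3/2).
  a_n = [3 a_{n-1} + 2 a_{n-2}] / D(n).
Since the indicial polynomial factors as (r - r_1)(r - r_2), D(n) = (r_1 + n - r_1)(r_1 + n - r_2) = n(n + 5/2).
Evaluating step by step (a_0 = 1):
  n = 1: D(1) = 1(1 + 5/2) = 7/2; numerator = 3(1) = 3; a_1 = (3)/(7/2) = 6/7
  n = 2: D(2) = 2(2 + 5/2) = 9; numerator = 3(6/7) + 2(1) = 32/7; a_2 = (32/7)/(9) = 32/63
  n = 3: D(3) = 3(3 + 5/2) = 33/2; numerator = 3(32/63) + 2(6/7) = 68/21; a_3 = (68/21)/(33/2) = 136/693
  n = 4: D(4) = 4(4 + 5/2) = 26; numerator = 3(136/693) + 2(32/63) = 1112/693; a_4 = (1112/693)/(26) = 556/9009

r = 1; a_0 = 1; a_1 = 6/7; a_2 = 32/63; a_3 = 136/693; a_4 = 556/9009


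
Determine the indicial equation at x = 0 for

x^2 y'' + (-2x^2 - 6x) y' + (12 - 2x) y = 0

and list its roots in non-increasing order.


Divide by x^2 to reach normal form y'' + P_1(x) y' + P_2(x) y = 0 with P_1(x) = -2 - 6/x and P_2(x) = -2/x + 12/x^2.
x = 0 is a singular point because the y'-coefficient -2 - 6/x has a pole at x = 0 and the y-coefficient -2/x + 12/x^2 has a pole at x = 0.
It is a regular singular point because x P_1(x) = p(x) = -2x - 6 and x^2 P_2(x) = q(x) = 12 - 2x are polynomials, hence analytic at x = 0.
p(0) = -6,  q(0) = 12.
Indicial equation: r(r-1) + p(0) r + q(0) = 0, i.e. r^2 + (p(0) - 1) r + q(0) = 0, i.e. r^2 - 7 r + 12 = 0.
Discriminant: (-7)^2 - 4(12) = 1, so r = (7 ± 1)/2.
Solving: r_1 = 4, r_2 = 3.

indicial: r^2 - 7 r + 12 = 0; roots r_1 = 4, r_2 = 3


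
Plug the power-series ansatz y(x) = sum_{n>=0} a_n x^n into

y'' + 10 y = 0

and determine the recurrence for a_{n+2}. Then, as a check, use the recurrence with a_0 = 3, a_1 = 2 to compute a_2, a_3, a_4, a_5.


Substitute y = sum_n a_n x^n into y'' + (const) y = 0.
y''(x) = sum_{n>=0} (n+2)(n+1) a_{n+2} x^n.
The ODE becomes sum_n [(n+2)(n+1) a_{n+2} + 10 a_n] x^n = 0.
Setting each coefficient to zero gives the recurrence:
  (n+2)(n+1) a_{n+2} + 10 a_n = 0,
  a_{n+2} = -10 / ((n+1)(n+2)) a_n.

Check with a_0 = 3, a_1 = 2 (apply the recurrence for n = 0, 1, 2, 3): a_0 = 3, a_1 = 2, a_2 = -15, a_3 = -10/3, a_4 = 25/2, a_5 = 5/3.

a_{n+2} = -10/((n+1)(n+2)) * a_n; check: a_0 = 3, a_1 = 2, a_2 = -15, a_3 = -10/3, a_4 = 25/2, a_5 = 5/3


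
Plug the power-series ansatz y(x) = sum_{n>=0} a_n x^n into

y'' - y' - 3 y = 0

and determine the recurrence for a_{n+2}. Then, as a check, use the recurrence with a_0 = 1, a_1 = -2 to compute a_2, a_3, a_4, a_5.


Substitute y = sum_n a_n x^n.
y''(x) has coefficient (n+2)(n+1) a_{n+2} at x^n;
-y'(x) has coefficient -(n+1) a_{n+1} at x^n;
-3 y(x) has coefficient -3 a_n at x^n.
Matching x^n: (n+2)(n+1) a_{n+2} - (n+1) a_{n+1} - 3 a_n = 0.
Thus a_{n+2} = [(n+1) a_{n+1} + 3 a_n] / ((n+1)(n+2)).

Check with a_0 = 1, a_1 = -2 (apply the recurrence for n = 0, 1, 2, 3): a_0 = 1, a_1 = -2, a_2 = 1/2, a_3 = -5/6, a_4 = -1/12, a_5 = -17/120.

a_(n+2) = [(n+1) a_(n+1) + 3 a_n] / ((n+1)(n+2)); check: a_0 = 1, a_1 = -2, a_2 = 1/2, a_3 = -5/6, a_4 = -1/12, a_5 = -17/120


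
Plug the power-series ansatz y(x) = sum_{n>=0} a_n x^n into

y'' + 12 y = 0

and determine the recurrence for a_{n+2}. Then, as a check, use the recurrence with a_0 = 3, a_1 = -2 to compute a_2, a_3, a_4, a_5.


Substitute y = sum_n a_n x^n into y'' + (const) y = 0.
y''(x) = sum_{n>=0} (n+2)(n+1) a_{n+2} x^n.
The ODE becomes sum_n [(n+2)(n+1) a_{n+2} + 12 a_n] x^n = 0.
Setting each coefficient to zero gives the recurrence:
  (n+2)(n+1) a_{n+2} + 12 a_n = 0,
  a_{n+2} = -12 / ((n+1)(n+2)) a_n.

Check with a_0 = 3, a_1 = -2 (apply the recurrence for n = 0, 1, 2, 3): a_0 = 3, a_1 = -2, a_2 = -18, a_3 = 4, a_4 = 18, a_5 = -12/5.

a_{n+2} = -12/((n+1)(n+2)) * a_n; check: a_0 = 3, a_1 = -2, a_2 = -18, a_3 = 4, a_4 = 18, a_5 = -12/5


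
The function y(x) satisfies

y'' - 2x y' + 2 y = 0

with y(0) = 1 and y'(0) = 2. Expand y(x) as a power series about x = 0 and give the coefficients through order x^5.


Ansatz: y(x) = sum_{n>=0} a_n x^n, so y'(x) = sum_{n>=1} n a_n x^(n-1) and y''(x) = sum_{n>=2} n(n-1) a_n x^(n-2).
Substitute into P(x) y'' + Q(x) y' + R(x) y = 0 with P(x) = 1, Q(x) = -2x, R(x) = 2, and match powers of x.
Initial conditions: a_0 = 1, a_1 = 2.
Setting the coefficient of each power of x to zero and solving order by order (substituting the coefficients already found):
  x^0: 2 a_2 + 2 a_0 = 0  ->  2 a_2 = -2 a_0 = -2  ->  a_2 = -1
  x^1: 6 a_3 = 0  ->  a_3 = 0
  x^2: 12 a_4 - 2 a_2 = 0  ->  12 a_4 = 2 a_2 = -2  ->  a_4 = -1/6
  x^3: 20 a_5 - 4 a_3 = 0  ->  20 a_5 = 4 a_3 = 0  ->  a_5 = 0
Truncated series: y(x) = 1 + 2 x - x^2 - (1/6) x^4 + O(x^6).

a_0 = 1; a_1 = 2; a_2 = -1; a_3 = 0; a_4 = -1/6; a_5 = 0


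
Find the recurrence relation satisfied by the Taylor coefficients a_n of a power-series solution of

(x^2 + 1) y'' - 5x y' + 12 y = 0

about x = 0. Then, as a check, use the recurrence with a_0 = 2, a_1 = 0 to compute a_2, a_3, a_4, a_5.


Substitute y = sum_n a_n x^n.
(1 + 1 x^2) y'' contributes (n+2)(n+1) a_{n+2} + n(n-1) a_n at x^n.
-5 x y'(x) contributes -5 n a_n at x^n.
12 y(x) contributes 12 a_n at x^n.
Matching x^n: (n+2)(n+1) a_{n+2} + (n(n-1) - 5 n + 12) a_n = 0.
Thus a_{n+2} = (-n(n-1) + 5 n - 12) / ((n+1)(n+2)) * a_n.

Check with a_0 = 2, a_1 = 0 (apply the recurrence for n = 0, 1, 2, 3): a_0 = 2, a_1 = 0, a_2 = -12, a_3 = 0, a_4 = 4, a_5 = 0.

a_(n+2) = (-n(n-1) + 5 n - 12) / ((n+1)(n+2)) * a_n; check: a_0 = 2, a_1 = 0, a_2 = -12, a_3 = 0, a_4 = 4, a_5 = 0


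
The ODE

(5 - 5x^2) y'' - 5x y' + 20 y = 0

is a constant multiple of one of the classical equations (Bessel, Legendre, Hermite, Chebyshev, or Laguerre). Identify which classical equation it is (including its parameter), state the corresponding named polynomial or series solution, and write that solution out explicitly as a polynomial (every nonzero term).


All three coefficients share the factor 5; dividing through by 5 gives  (1 - x^2) y'' - x y' + 4 y = 0.
This matches the Chebyshev equation (1 - x^2) y'' - x y' + n^2 y = 0 (note the -x y' term, not -2x y') with n^2 = 4, so n = 2; the polynomial solution is T_2(x).
With y = sum_k a_k x^k, matching x^k gives (k+2)(k+1) a_{k+2} = (k^2 - n^2) a_k = (k - 2)(k + 2) a_k. The right side vanishes at k = 2, so the series with the parity of 2 terminates at degree 2.
Standard normalization: leading coefficient of T_n is 2^(n-1), so a_2 = 2^1 = 2. Work downward with a_k = (k+1)(k+2) a_{k+2} / ((k - 2)(k + 2)):
  a_0 = (1)(2)(2) / ((0 - 2)(0 + 2)) = 4/(-4) = -1
Hence T_2(x) = 2 x^2 - 1.

T_2(x); series = 2 x^2 - 1


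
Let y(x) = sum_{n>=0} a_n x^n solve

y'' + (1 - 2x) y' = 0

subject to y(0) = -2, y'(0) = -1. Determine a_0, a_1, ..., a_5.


Ansatz: y(x) = sum_{n>=0} a_n x^n, so y'(x) = sum_{n>=1} n a_n x^(n-1) and y''(x) = sum_{n>=2} n(n-1) a_n x^(n-2).
Substitute into P(x) y'' + Q(x) y' + R(x) y = 0 with P(x) = 1, Q(x) = 1 - 2x, R(x) = 0, and match powers of x.
Initial conditions: a_0 = -2, a_1 = -1.
Setting the coefficient of each power of x to zero and solving order by order (substituting the coefficients already found):
  x^0: 2 a_2 + a_1 = 0  ->  2 a_2 = -a_1 = 1  ->  a_2 = 1/2
  x^1: 6 a_3 + 2 a_2 - 2 a_1 = 0  ->  6 a_3 = -2 a_2 + 2 a_1 = -3  ->  a_3 = -1/2
  x^2: 12 a_4 + 3 a_3 - 4 a_2 = 0  ->  12 a_4 = -3 a_3 + 4 a_2 = 7/2  ->  a_4 = 7/24
  x^3: 20 a_5 + 4 a_4 - 6 a_3 = 0  ->  20 a_5 = -4 a_4 + 6 a_3 = -25/6  ->  a_5 = -5/24
Truncated series: y(x) = -2 - x + (1/2) x^2 - (1/2) x^3 + (7/24) x^4 - (5/24) x^5 + O(x^6).

a_0 = -2; a_1 = -1; a_2 = 1/2; a_3 = -1/2; a_4 = 7/24; a_5 = -5/24
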